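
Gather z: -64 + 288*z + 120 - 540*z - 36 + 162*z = 20 - 90*z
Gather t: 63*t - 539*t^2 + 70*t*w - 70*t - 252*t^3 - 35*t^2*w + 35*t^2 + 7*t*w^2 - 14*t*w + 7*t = -252*t^3 + t^2*(-35*w - 504) + t*(7*w^2 + 56*w)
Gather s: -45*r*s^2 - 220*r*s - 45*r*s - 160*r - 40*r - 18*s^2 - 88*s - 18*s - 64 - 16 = -200*r + s^2*(-45*r - 18) + s*(-265*r - 106) - 80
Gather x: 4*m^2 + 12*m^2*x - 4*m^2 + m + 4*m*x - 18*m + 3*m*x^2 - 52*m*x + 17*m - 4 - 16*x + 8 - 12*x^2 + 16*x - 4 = x^2*(3*m - 12) + x*(12*m^2 - 48*m)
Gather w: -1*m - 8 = -m - 8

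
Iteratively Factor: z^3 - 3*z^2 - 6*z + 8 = (z - 4)*(z^2 + z - 2) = (z - 4)*(z + 2)*(z - 1)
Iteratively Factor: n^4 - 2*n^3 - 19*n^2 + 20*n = (n + 4)*(n^3 - 6*n^2 + 5*n) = (n - 5)*(n + 4)*(n^2 - n) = n*(n - 5)*(n + 4)*(n - 1)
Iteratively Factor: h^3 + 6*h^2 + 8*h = (h + 4)*(h^2 + 2*h) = (h + 2)*(h + 4)*(h)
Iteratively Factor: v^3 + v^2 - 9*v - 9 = (v - 3)*(v^2 + 4*v + 3) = (v - 3)*(v + 3)*(v + 1)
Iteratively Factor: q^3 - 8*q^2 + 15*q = (q - 3)*(q^2 - 5*q) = (q - 5)*(q - 3)*(q)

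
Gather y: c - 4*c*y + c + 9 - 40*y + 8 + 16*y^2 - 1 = 2*c + 16*y^2 + y*(-4*c - 40) + 16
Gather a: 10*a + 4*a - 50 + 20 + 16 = 14*a - 14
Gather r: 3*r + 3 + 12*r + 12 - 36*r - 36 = -21*r - 21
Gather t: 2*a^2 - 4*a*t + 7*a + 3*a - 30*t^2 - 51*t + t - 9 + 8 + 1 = 2*a^2 + 10*a - 30*t^2 + t*(-4*a - 50)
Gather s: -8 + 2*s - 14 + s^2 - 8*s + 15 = s^2 - 6*s - 7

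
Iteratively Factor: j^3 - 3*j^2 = (j)*(j^2 - 3*j) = j^2*(j - 3)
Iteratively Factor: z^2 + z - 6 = (z - 2)*(z + 3)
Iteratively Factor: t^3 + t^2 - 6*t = (t - 2)*(t^2 + 3*t) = t*(t - 2)*(t + 3)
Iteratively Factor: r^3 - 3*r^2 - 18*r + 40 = (r - 5)*(r^2 + 2*r - 8) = (r - 5)*(r - 2)*(r + 4)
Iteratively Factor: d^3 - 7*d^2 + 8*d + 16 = (d - 4)*(d^2 - 3*d - 4) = (d - 4)^2*(d + 1)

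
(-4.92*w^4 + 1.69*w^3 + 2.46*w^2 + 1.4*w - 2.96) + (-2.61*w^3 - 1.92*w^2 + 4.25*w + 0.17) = -4.92*w^4 - 0.92*w^3 + 0.54*w^2 + 5.65*w - 2.79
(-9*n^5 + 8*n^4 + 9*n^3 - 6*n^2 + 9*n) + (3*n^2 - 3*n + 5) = -9*n^5 + 8*n^4 + 9*n^3 - 3*n^2 + 6*n + 5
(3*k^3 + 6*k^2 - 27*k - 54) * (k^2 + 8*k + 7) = 3*k^5 + 30*k^4 + 42*k^3 - 228*k^2 - 621*k - 378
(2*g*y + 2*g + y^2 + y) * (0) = 0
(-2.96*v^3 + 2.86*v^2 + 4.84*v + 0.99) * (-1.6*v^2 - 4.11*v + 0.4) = 4.736*v^5 + 7.5896*v^4 - 20.6826*v^3 - 20.3324*v^2 - 2.1329*v + 0.396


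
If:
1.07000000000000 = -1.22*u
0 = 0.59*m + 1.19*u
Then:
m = 1.77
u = -0.88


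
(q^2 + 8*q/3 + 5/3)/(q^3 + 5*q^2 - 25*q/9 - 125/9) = 3*(q + 1)/(3*q^2 + 10*q - 25)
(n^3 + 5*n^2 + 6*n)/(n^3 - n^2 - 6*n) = (n + 3)/(n - 3)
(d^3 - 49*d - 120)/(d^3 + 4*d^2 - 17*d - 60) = (d - 8)/(d - 4)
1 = 1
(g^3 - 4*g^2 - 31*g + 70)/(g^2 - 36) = (g^3 - 4*g^2 - 31*g + 70)/(g^2 - 36)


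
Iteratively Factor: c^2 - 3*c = (c)*(c - 3)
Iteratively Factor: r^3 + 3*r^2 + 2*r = (r)*(r^2 + 3*r + 2) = r*(r + 1)*(r + 2)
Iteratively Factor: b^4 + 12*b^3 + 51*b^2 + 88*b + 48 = (b + 4)*(b^3 + 8*b^2 + 19*b + 12) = (b + 1)*(b + 4)*(b^2 + 7*b + 12) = (b + 1)*(b + 4)^2*(b + 3)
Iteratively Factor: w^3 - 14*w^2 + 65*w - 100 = (w - 5)*(w^2 - 9*w + 20) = (w - 5)^2*(w - 4)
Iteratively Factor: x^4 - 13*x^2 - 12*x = (x - 4)*(x^3 + 4*x^2 + 3*x) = (x - 4)*(x + 3)*(x^2 + x) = (x - 4)*(x + 1)*(x + 3)*(x)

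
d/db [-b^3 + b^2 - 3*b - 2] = -3*b^2 + 2*b - 3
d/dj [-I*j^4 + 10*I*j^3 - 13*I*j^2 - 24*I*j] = I*(-4*j^3 + 30*j^2 - 26*j - 24)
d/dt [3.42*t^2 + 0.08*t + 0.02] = 6.84*t + 0.08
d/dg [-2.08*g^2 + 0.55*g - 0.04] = 0.55 - 4.16*g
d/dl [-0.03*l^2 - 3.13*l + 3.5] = -0.06*l - 3.13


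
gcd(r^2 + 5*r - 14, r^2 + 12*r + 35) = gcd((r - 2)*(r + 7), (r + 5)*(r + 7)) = r + 7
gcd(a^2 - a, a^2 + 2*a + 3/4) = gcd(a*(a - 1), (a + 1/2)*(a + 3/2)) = 1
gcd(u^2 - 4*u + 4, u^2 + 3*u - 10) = u - 2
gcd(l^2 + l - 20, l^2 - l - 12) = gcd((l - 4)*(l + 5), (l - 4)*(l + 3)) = l - 4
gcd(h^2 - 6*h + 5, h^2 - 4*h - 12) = 1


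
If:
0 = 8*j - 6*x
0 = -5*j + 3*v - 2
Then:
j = 3*x/4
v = 5*x/4 + 2/3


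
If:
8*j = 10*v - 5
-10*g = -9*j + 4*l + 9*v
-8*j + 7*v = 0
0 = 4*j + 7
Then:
No Solution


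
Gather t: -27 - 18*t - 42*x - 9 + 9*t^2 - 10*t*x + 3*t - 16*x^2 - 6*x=9*t^2 + t*(-10*x - 15) - 16*x^2 - 48*x - 36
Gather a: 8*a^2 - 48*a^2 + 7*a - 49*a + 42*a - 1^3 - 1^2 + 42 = 40 - 40*a^2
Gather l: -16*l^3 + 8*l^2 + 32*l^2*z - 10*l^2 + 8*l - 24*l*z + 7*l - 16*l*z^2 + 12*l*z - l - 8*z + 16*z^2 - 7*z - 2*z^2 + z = -16*l^3 + l^2*(32*z - 2) + l*(-16*z^2 - 12*z + 14) + 14*z^2 - 14*z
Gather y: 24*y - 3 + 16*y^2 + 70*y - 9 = 16*y^2 + 94*y - 12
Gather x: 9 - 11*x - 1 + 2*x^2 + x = 2*x^2 - 10*x + 8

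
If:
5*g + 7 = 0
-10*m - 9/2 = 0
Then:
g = -7/5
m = -9/20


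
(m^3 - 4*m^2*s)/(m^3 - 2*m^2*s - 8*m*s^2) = m/(m + 2*s)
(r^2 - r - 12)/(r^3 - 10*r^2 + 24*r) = (r + 3)/(r*(r - 6))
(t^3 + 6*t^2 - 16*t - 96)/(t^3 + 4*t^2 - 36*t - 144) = (t - 4)/(t - 6)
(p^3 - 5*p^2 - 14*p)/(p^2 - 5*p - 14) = p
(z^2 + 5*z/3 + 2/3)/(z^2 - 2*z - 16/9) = 3*(z + 1)/(3*z - 8)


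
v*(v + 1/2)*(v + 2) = v^3 + 5*v^2/2 + v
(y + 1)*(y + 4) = y^2 + 5*y + 4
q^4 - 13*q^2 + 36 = (q - 3)*(q - 2)*(q + 2)*(q + 3)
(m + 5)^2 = m^2 + 10*m + 25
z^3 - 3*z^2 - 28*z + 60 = (z - 6)*(z - 2)*(z + 5)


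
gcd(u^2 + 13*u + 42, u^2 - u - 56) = u + 7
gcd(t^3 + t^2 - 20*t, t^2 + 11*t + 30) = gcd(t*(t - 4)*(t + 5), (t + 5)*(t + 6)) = t + 5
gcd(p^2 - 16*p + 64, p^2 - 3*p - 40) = p - 8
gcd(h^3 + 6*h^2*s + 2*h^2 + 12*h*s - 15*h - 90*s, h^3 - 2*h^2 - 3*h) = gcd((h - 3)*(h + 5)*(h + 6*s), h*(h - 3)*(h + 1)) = h - 3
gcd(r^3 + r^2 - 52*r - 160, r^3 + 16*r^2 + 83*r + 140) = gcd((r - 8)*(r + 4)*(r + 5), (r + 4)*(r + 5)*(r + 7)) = r^2 + 9*r + 20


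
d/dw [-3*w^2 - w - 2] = -6*w - 1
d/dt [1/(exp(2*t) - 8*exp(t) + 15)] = 2*(4 - exp(t))*exp(t)/(exp(2*t) - 8*exp(t) + 15)^2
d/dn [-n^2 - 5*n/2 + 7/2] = -2*n - 5/2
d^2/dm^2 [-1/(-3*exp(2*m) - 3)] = 4*(exp(2*m) - 1)*exp(2*m)/(3*(exp(2*m) + 1)^3)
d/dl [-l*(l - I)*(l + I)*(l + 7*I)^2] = -5*l^4 - 56*I*l^3 + 144*l^2 - 28*I*l + 49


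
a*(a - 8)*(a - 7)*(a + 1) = a^4 - 14*a^3 + 41*a^2 + 56*a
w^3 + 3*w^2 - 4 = (w - 1)*(w + 2)^2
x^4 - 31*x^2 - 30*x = x*(x - 6)*(x + 1)*(x + 5)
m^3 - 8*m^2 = m^2*(m - 8)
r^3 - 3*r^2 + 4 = (r - 2)^2*(r + 1)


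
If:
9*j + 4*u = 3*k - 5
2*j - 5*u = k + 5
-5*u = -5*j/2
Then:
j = -8/5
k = -21/5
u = -4/5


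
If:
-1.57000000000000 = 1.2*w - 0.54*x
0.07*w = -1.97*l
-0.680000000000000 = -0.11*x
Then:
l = -0.05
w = 1.47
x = 6.18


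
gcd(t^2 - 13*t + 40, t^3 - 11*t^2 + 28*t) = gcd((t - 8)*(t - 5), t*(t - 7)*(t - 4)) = 1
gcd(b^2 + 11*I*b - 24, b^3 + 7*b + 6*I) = 1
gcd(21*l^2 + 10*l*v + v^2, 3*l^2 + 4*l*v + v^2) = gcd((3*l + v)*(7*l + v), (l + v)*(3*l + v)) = 3*l + v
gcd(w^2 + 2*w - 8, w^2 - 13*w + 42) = 1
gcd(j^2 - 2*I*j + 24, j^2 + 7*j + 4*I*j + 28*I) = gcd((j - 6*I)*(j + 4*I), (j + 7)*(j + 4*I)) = j + 4*I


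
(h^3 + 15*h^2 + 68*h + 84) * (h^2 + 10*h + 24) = h^5 + 25*h^4 + 242*h^3 + 1124*h^2 + 2472*h + 2016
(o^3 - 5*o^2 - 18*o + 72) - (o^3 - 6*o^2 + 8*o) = o^2 - 26*o + 72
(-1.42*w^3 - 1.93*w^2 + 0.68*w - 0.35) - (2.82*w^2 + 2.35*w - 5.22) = -1.42*w^3 - 4.75*w^2 - 1.67*w + 4.87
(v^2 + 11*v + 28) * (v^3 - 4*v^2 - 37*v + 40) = v^5 + 7*v^4 - 53*v^3 - 479*v^2 - 596*v + 1120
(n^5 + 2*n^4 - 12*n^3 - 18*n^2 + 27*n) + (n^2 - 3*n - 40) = n^5 + 2*n^4 - 12*n^3 - 17*n^2 + 24*n - 40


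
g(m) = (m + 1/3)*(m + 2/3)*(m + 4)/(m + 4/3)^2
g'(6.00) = 1.06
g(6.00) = 7.85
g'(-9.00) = 1.07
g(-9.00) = -6.14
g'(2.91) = 1.16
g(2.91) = 4.45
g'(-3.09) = 2.88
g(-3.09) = 1.97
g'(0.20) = 1.62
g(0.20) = 0.83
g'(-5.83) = 1.23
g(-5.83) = -2.57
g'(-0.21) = 1.49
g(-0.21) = 0.17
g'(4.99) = 1.08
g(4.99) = 6.77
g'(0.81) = 1.46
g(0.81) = 1.77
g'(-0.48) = 0.47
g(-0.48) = -0.13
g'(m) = (m + 1/3)*(m + 2/3)/(m + 4/3)^2 - 2*(m + 1/3)*(m + 2/3)*(m + 4)/(m + 4/3)^3 + (m + 1/3)*(m + 4)/(m + 4/3)^2 + (m + 2/3)*(m + 4)/(m + 4/3)^2 = (27*m^3 + 108*m^2 + 246*m + 104)/(27*m^3 + 108*m^2 + 144*m + 64)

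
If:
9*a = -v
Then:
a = -v/9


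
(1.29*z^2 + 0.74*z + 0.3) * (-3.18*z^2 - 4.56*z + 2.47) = -4.1022*z^4 - 8.2356*z^3 - 1.1421*z^2 + 0.4598*z + 0.741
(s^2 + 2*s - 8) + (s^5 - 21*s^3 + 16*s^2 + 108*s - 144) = s^5 - 21*s^3 + 17*s^2 + 110*s - 152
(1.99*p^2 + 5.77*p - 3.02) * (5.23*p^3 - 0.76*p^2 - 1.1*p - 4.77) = 10.4077*p^5 + 28.6647*p^4 - 22.3688*p^3 - 13.5441*p^2 - 24.2009*p + 14.4054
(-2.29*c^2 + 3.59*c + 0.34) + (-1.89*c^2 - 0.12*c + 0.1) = -4.18*c^2 + 3.47*c + 0.44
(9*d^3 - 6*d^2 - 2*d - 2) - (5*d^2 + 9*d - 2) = 9*d^3 - 11*d^2 - 11*d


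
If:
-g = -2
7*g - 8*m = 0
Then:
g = 2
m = 7/4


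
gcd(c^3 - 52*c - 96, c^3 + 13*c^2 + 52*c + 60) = c^2 + 8*c + 12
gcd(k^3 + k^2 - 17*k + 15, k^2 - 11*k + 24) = k - 3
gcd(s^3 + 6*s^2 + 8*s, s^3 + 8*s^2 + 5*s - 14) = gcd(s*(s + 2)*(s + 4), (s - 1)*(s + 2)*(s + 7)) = s + 2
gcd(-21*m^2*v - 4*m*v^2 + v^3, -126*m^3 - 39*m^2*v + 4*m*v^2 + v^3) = 3*m + v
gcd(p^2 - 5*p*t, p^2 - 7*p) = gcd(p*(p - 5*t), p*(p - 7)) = p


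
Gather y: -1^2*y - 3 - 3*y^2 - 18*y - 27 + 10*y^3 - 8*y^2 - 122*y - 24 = 10*y^3 - 11*y^2 - 141*y - 54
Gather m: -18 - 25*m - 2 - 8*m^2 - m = -8*m^2 - 26*m - 20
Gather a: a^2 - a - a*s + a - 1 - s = a^2 - a*s - s - 1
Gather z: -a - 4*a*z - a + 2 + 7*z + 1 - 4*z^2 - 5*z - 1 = -2*a - 4*z^2 + z*(2 - 4*a) + 2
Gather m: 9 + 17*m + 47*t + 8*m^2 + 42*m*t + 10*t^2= 8*m^2 + m*(42*t + 17) + 10*t^2 + 47*t + 9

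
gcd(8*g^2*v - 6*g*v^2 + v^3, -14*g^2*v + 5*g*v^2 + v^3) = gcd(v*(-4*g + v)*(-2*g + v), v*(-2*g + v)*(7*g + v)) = -2*g*v + v^2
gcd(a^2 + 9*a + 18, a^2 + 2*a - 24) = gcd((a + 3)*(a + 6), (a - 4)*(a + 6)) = a + 6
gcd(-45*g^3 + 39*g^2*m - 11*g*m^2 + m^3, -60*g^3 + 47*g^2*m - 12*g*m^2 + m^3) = 15*g^2 - 8*g*m + m^2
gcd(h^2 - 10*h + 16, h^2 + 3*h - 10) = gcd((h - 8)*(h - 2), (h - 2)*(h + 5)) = h - 2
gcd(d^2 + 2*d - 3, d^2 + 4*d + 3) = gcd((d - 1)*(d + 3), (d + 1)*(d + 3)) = d + 3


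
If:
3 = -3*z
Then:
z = -1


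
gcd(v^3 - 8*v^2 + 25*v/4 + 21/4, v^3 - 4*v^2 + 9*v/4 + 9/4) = v^2 - v - 3/4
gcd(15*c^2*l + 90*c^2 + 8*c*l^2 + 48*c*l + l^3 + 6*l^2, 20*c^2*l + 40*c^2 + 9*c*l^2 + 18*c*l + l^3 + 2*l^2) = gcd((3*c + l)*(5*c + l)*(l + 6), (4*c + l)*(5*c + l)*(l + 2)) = 5*c + l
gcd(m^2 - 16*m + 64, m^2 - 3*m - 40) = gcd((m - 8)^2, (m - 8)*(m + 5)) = m - 8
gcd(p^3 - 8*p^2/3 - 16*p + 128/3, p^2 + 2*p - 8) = p + 4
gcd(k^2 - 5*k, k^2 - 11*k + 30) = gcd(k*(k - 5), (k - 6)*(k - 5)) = k - 5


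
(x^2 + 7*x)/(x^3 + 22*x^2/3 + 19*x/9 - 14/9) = 9*x/(9*x^2 + 3*x - 2)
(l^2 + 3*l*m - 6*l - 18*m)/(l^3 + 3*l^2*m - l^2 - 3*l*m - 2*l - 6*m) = (l - 6)/(l^2 - l - 2)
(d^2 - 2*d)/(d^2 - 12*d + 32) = d*(d - 2)/(d^2 - 12*d + 32)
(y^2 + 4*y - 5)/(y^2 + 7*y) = (y^2 + 4*y - 5)/(y*(y + 7))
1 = 1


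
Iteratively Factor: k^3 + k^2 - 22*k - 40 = (k + 4)*(k^2 - 3*k - 10) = (k - 5)*(k + 4)*(k + 2)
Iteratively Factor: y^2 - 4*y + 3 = (y - 3)*(y - 1)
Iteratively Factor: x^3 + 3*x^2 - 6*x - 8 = (x + 1)*(x^2 + 2*x - 8) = (x + 1)*(x + 4)*(x - 2)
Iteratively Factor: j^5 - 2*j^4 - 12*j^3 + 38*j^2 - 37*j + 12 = (j - 1)*(j^4 - j^3 - 13*j^2 + 25*j - 12) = (j - 1)^2*(j^3 - 13*j + 12) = (j - 1)^3*(j^2 + j - 12) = (j - 3)*(j - 1)^3*(j + 4)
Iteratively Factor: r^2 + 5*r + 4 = (r + 4)*(r + 1)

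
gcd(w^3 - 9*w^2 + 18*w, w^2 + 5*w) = w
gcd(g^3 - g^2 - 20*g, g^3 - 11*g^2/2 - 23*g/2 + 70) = g - 5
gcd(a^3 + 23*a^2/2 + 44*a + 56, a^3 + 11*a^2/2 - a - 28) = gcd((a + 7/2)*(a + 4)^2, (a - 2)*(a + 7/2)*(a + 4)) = a^2 + 15*a/2 + 14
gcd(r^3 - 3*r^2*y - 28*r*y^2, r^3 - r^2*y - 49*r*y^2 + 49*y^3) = -r + 7*y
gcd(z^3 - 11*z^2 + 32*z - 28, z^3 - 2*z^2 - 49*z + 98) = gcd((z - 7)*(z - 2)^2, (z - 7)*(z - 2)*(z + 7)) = z^2 - 9*z + 14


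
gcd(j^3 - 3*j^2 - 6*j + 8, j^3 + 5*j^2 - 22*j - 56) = j^2 - 2*j - 8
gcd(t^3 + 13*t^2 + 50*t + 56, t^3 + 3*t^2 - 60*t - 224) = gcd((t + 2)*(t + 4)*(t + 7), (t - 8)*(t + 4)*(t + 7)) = t^2 + 11*t + 28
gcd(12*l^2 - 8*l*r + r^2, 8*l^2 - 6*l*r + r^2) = -2*l + r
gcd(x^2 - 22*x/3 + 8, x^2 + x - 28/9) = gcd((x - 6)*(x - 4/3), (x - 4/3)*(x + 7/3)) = x - 4/3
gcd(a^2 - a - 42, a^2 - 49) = a - 7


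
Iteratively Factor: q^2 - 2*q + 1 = (q - 1)*(q - 1)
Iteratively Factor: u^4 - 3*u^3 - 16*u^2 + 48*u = (u - 4)*(u^3 + u^2 - 12*u) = (u - 4)*(u + 4)*(u^2 - 3*u) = u*(u - 4)*(u + 4)*(u - 3)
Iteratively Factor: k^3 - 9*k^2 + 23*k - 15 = (k - 3)*(k^2 - 6*k + 5) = (k - 3)*(k - 1)*(k - 5)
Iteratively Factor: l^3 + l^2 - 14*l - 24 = (l + 3)*(l^2 - 2*l - 8) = (l + 2)*(l + 3)*(l - 4)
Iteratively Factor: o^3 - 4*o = (o - 2)*(o^2 + 2*o) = o*(o - 2)*(o + 2)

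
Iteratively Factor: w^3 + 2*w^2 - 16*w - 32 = (w + 2)*(w^2 - 16) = (w + 2)*(w + 4)*(w - 4)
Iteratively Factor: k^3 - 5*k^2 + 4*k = (k - 1)*(k^2 - 4*k) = k*(k - 1)*(k - 4)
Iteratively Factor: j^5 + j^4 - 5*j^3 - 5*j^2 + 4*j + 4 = (j - 1)*(j^4 + 2*j^3 - 3*j^2 - 8*j - 4) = (j - 2)*(j - 1)*(j^3 + 4*j^2 + 5*j + 2) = (j - 2)*(j - 1)*(j + 1)*(j^2 + 3*j + 2) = (j - 2)*(j - 1)*(j + 1)^2*(j + 2)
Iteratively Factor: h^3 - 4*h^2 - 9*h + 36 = (h + 3)*(h^2 - 7*h + 12) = (h - 3)*(h + 3)*(h - 4)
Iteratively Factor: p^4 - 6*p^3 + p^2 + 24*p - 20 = (p - 1)*(p^3 - 5*p^2 - 4*p + 20) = (p - 5)*(p - 1)*(p^2 - 4) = (p - 5)*(p - 2)*(p - 1)*(p + 2)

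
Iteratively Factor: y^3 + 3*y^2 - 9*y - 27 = (y + 3)*(y^2 - 9) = (y + 3)^2*(y - 3)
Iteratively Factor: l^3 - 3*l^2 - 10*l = (l + 2)*(l^2 - 5*l) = (l - 5)*(l + 2)*(l)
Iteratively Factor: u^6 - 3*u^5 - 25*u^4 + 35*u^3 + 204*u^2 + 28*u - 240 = (u - 1)*(u^5 - 2*u^4 - 27*u^3 + 8*u^2 + 212*u + 240) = (u - 1)*(u + 2)*(u^4 - 4*u^3 - 19*u^2 + 46*u + 120) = (u - 5)*(u - 1)*(u + 2)*(u^3 + u^2 - 14*u - 24) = (u - 5)*(u - 4)*(u - 1)*(u + 2)*(u^2 + 5*u + 6) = (u - 5)*(u - 4)*(u - 1)*(u + 2)^2*(u + 3)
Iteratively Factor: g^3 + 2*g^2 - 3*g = (g - 1)*(g^2 + 3*g) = g*(g - 1)*(g + 3)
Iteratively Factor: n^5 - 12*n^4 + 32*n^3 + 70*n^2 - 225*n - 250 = (n + 2)*(n^4 - 14*n^3 + 60*n^2 - 50*n - 125) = (n + 1)*(n + 2)*(n^3 - 15*n^2 + 75*n - 125) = (n - 5)*(n + 1)*(n + 2)*(n^2 - 10*n + 25) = (n - 5)^2*(n + 1)*(n + 2)*(n - 5)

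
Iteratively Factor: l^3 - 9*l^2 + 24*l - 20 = (l - 5)*(l^2 - 4*l + 4) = (l - 5)*(l - 2)*(l - 2)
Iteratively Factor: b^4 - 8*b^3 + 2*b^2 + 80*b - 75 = (b - 5)*(b^3 - 3*b^2 - 13*b + 15) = (b - 5)*(b - 1)*(b^2 - 2*b - 15) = (b - 5)*(b - 1)*(b + 3)*(b - 5)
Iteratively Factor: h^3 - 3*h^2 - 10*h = (h)*(h^2 - 3*h - 10) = h*(h + 2)*(h - 5)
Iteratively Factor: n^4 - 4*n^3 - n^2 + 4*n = (n - 4)*(n^3 - n) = (n - 4)*(n - 1)*(n^2 + n) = n*(n - 4)*(n - 1)*(n + 1)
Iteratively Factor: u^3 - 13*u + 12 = (u - 3)*(u^2 + 3*u - 4) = (u - 3)*(u - 1)*(u + 4)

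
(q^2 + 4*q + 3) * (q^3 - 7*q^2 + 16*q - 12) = q^5 - 3*q^4 - 9*q^3 + 31*q^2 - 36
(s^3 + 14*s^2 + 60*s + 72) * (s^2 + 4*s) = s^5 + 18*s^4 + 116*s^3 + 312*s^2 + 288*s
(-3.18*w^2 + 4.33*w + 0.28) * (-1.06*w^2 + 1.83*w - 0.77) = 3.3708*w^4 - 10.4092*w^3 + 10.0757*w^2 - 2.8217*w - 0.2156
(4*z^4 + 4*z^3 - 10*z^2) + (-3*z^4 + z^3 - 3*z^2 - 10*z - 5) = z^4 + 5*z^3 - 13*z^2 - 10*z - 5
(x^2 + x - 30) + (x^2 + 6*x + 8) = 2*x^2 + 7*x - 22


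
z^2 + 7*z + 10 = (z + 2)*(z + 5)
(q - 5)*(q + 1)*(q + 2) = q^3 - 2*q^2 - 13*q - 10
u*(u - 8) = u^2 - 8*u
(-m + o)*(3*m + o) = -3*m^2 + 2*m*o + o^2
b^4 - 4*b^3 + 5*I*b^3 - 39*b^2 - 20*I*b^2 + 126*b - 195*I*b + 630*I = (b - 7)*(b - 3)*(b + 6)*(b + 5*I)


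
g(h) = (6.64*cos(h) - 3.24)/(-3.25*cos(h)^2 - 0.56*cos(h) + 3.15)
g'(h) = (-6.5*sin(h)*cos(h) - 0.56*sin(h))*(6.64*cos(h) - 3.24)/(-3.25*cos(h)^2 - 0.56*cos(h) + 3.15)^2 - 6.64*sin(h)/(-3.25*cos(h)^2 - 0.56*cos(h) + 3.15) = (-21.58*cos(h)^2 + 21.06*cos(h) - 19.1016)*sin(h)/(10.5625*cos(h)^4 + 3.64*cos(h)^3 - 20.1614*cos(h)^2 - 3.528*cos(h) + 9.9225)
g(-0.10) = -5.39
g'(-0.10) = 4.99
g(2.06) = -2.36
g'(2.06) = -4.10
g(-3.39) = -15.14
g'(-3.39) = -35.97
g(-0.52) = 11.66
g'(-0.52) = 181.18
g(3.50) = -11.47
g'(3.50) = 29.81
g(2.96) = -17.55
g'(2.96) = -35.36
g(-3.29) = -18.68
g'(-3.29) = -32.76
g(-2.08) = -2.44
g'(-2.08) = 4.29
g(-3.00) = -18.90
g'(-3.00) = 32.00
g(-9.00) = -9.65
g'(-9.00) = 25.02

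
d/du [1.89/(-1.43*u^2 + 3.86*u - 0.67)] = (5.4054*u - 7.2954)/(1.43*u^2 - 3.86*u + 0.67)^2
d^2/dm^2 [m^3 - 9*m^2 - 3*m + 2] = 6*m - 18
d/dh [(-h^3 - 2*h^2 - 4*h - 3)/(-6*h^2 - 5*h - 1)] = (6*h^4 + 10*h^3 - 11*h^2 - 32*h - 11)/(36*h^4 + 60*h^3 + 37*h^2 + 10*h + 1)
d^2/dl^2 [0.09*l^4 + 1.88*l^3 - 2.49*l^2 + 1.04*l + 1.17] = 1.08*l^2 + 11.28*l - 4.98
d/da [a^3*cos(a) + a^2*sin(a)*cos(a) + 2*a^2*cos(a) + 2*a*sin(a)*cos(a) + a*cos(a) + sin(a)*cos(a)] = -a^3*sin(a) - 2*a^2*sin(a) + 3*a^2*cos(a) + a^2*cos(2*a) - a*sin(a) + sqrt(2)*a*sin(2*a + pi/4) + 4*a*cos(a) + a*cos(2*a) + sqrt(2)*sin(2*a + pi/4) + cos(a)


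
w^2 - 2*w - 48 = (w - 8)*(w + 6)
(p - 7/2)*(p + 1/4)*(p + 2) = p^3 - 5*p^2/4 - 59*p/8 - 7/4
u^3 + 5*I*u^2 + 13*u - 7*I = (u - I)^2*(u + 7*I)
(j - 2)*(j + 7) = j^2 + 5*j - 14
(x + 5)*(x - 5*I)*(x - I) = x^3 + 5*x^2 - 6*I*x^2 - 5*x - 30*I*x - 25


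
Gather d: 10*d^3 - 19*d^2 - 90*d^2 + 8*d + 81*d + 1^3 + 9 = 10*d^3 - 109*d^2 + 89*d + 10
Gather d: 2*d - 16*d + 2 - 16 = -14*d - 14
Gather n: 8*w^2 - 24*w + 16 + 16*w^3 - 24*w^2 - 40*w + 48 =16*w^3 - 16*w^2 - 64*w + 64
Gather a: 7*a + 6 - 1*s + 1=7*a - s + 7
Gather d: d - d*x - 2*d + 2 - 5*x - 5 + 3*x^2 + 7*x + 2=d*(-x - 1) + 3*x^2 + 2*x - 1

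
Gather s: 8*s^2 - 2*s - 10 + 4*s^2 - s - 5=12*s^2 - 3*s - 15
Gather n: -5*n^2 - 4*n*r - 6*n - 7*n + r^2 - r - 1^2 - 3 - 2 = -5*n^2 + n*(-4*r - 13) + r^2 - r - 6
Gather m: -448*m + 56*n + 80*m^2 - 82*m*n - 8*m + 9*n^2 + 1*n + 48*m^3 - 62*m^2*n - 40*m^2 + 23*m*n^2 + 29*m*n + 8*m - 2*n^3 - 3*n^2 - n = 48*m^3 + m^2*(40 - 62*n) + m*(23*n^2 - 53*n - 448) - 2*n^3 + 6*n^2 + 56*n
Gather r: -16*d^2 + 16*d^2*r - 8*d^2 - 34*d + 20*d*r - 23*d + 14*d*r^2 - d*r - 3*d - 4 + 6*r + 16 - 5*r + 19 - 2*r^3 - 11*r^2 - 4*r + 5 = -24*d^2 - 60*d - 2*r^3 + r^2*(14*d - 11) + r*(16*d^2 + 19*d - 3) + 36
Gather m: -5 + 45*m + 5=45*m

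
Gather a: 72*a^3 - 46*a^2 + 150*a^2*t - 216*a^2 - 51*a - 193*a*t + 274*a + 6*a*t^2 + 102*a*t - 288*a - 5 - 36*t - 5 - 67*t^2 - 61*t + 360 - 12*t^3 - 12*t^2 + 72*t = 72*a^3 + a^2*(150*t - 262) + a*(6*t^2 - 91*t - 65) - 12*t^3 - 79*t^2 - 25*t + 350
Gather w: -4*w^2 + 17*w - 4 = -4*w^2 + 17*w - 4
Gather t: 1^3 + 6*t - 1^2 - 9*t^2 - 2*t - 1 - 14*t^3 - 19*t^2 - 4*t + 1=-14*t^3 - 28*t^2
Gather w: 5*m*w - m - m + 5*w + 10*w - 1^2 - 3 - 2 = -2*m + w*(5*m + 15) - 6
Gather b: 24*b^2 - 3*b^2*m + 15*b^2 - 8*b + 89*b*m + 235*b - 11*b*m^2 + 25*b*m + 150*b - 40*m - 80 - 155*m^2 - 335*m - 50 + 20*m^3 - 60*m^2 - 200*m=b^2*(39 - 3*m) + b*(-11*m^2 + 114*m + 377) + 20*m^3 - 215*m^2 - 575*m - 130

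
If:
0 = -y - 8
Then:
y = -8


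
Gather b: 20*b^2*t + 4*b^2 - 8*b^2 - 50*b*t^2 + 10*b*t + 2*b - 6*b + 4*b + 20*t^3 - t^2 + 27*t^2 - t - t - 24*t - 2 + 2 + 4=b^2*(20*t - 4) + b*(-50*t^2 + 10*t) + 20*t^3 + 26*t^2 - 26*t + 4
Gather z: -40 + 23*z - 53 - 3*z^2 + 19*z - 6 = -3*z^2 + 42*z - 99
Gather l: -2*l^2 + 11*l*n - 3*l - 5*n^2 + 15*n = -2*l^2 + l*(11*n - 3) - 5*n^2 + 15*n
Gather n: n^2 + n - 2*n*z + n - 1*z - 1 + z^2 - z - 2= n^2 + n*(2 - 2*z) + z^2 - 2*z - 3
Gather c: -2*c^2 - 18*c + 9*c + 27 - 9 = -2*c^2 - 9*c + 18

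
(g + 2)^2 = g^2 + 4*g + 4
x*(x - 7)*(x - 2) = x^3 - 9*x^2 + 14*x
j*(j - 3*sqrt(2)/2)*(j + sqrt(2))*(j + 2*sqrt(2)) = j^4 + 3*sqrt(2)*j^3/2 - 5*j^2 - 6*sqrt(2)*j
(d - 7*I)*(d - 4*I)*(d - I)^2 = d^4 - 13*I*d^3 - 51*d^2 + 67*I*d + 28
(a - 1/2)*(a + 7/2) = a^2 + 3*a - 7/4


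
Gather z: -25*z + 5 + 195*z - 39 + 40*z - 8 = 210*z - 42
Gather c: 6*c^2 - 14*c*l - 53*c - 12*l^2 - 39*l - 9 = 6*c^2 + c*(-14*l - 53) - 12*l^2 - 39*l - 9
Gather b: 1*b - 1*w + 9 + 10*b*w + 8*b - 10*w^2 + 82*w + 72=b*(10*w + 9) - 10*w^2 + 81*w + 81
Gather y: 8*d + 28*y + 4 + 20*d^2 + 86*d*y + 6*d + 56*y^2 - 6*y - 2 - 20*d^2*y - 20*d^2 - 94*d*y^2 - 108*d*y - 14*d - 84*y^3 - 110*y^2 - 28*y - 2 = -84*y^3 + y^2*(-94*d - 54) + y*(-20*d^2 - 22*d - 6)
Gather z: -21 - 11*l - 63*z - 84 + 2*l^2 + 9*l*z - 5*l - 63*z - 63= 2*l^2 - 16*l + z*(9*l - 126) - 168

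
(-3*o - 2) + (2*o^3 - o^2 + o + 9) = 2*o^3 - o^2 - 2*o + 7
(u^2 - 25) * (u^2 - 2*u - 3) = u^4 - 2*u^3 - 28*u^2 + 50*u + 75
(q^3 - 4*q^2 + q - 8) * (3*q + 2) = 3*q^4 - 10*q^3 - 5*q^2 - 22*q - 16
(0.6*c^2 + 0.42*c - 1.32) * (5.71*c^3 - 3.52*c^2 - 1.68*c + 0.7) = 3.426*c^5 + 0.2862*c^4 - 10.0236*c^3 + 4.3608*c^2 + 2.5116*c - 0.924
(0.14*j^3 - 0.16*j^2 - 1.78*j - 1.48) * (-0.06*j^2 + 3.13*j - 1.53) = -0.0084*j^5 + 0.4478*j^4 - 0.6082*j^3 - 5.2378*j^2 - 1.909*j + 2.2644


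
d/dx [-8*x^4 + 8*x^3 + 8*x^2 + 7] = 8*x*(-4*x^2 + 3*x + 2)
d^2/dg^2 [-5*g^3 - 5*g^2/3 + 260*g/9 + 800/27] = -30*g - 10/3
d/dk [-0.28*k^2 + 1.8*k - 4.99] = 1.8 - 0.56*k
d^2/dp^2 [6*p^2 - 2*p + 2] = 12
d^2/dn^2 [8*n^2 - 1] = 16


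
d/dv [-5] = 0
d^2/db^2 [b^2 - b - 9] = 2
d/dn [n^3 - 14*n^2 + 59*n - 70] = 3*n^2 - 28*n + 59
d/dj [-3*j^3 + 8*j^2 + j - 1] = -9*j^2 + 16*j + 1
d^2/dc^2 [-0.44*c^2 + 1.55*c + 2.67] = -0.880000000000000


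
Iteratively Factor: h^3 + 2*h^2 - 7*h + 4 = (h + 4)*(h^2 - 2*h + 1) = (h - 1)*(h + 4)*(h - 1)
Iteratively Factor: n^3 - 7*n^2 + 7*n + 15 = (n - 5)*(n^2 - 2*n - 3) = (n - 5)*(n - 3)*(n + 1)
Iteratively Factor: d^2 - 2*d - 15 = (d - 5)*(d + 3)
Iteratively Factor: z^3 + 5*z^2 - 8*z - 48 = (z - 3)*(z^2 + 8*z + 16) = (z - 3)*(z + 4)*(z + 4)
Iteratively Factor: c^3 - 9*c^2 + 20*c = (c - 5)*(c^2 - 4*c) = (c - 5)*(c - 4)*(c)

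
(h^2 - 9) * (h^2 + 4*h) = h^4 + 4*h^3 - 9*h^2 - 36*h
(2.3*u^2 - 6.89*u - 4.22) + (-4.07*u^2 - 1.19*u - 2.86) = -1.77*u^2 - 8.08*u - 7.08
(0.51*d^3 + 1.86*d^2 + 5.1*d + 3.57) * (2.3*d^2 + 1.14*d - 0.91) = 1.173*d^5 + 4.8594*d^4 + 13.3863*d^3 + 12.3324*d^2 - 0.5712*d - 3.2487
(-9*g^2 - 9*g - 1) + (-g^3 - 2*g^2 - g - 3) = -g^3 - 11*g^2 - 10*g - 4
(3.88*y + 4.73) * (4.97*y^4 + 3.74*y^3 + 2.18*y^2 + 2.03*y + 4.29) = 19.2836*y^5 + 38.0193*y^4 + 26.1486*y^3 + 18.1878*y^2 + 26.2471*y + 20.2917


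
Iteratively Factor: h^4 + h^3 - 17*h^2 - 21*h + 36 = (h + 3)*(h^3 - 2*h^2 - 11*h + 12) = (h + 3)^2*(h^2 - 5*h + 4) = (h - 4)*(h + 3)^2*(h - 1)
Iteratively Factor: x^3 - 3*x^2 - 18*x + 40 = (x + 4)*(x^2 - 7*x + 10) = (x - 5)*(x + 4)*(x - 2)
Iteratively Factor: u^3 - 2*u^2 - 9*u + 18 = (u - 2)*(u^2 - 9) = (u - 3)*(u - 2)*(u + 3)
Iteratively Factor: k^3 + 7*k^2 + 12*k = (k + 4)*(k^2 + 3*k) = k*(k + 4)*(k + 3)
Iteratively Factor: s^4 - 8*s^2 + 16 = (s - 2)*(s^3 + 2*s^2 - 4*s - 8) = (s - 2)^2*(s^2 + 4*s + 4) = (s - 2)^2*(s + 2)*(s + 2)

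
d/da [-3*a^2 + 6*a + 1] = 6 - 6*a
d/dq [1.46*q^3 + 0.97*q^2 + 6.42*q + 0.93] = 4.38*q^2 + 1.94*q + 6.42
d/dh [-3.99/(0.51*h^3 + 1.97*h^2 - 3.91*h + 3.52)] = (6.1047*h^2 + 15.7206*h - 15.6009)/(0.51*h^3 + 1.97*h^2 - 3.91*h + 3.52)^2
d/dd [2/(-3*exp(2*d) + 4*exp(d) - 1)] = (12*exp(d) - 8)*exp(d)/(3*exp(2*d) - 4*exp(d) + 1)^2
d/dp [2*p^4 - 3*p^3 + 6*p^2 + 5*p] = 8*p^3 - 9*p^2 + 12*p + 5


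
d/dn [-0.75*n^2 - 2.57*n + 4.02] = -1.5*n - 2.57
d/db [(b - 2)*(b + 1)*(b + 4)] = 3*b^2 + 6*b - 6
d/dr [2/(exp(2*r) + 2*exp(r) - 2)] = -4*(exp(r) + 1)*exp(r)/(exp(2*r) + 2*exp(r) - 2)^2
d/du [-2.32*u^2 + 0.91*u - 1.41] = 0.91 - 4.64*u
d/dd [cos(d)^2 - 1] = -sin(2*d)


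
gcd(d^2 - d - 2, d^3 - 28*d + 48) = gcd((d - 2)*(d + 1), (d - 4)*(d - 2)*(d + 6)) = d - 2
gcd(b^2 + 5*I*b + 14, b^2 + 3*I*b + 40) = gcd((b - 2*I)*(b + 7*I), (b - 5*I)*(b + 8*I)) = 1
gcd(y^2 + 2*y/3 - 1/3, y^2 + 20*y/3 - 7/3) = y - 1/3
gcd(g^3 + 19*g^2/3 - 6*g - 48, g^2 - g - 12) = g + 3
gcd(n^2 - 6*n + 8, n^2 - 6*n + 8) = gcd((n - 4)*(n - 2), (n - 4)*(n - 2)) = n^2 - 6*n + 8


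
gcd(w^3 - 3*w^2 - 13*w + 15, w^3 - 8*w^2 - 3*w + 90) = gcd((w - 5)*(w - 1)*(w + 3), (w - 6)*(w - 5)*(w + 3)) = w^2 - 2*w - 15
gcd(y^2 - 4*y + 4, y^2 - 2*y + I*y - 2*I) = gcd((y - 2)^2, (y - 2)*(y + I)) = y - 2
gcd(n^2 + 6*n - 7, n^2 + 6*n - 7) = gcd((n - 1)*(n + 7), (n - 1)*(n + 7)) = n^2 + 6*n - 7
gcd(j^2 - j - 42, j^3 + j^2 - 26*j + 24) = j + 6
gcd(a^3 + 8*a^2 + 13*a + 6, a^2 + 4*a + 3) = a + 1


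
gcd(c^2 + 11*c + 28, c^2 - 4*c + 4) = 1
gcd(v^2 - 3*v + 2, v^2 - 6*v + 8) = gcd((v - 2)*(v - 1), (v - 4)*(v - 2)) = v - 2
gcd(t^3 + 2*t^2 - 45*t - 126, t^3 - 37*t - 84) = t^2 - 4*t - 21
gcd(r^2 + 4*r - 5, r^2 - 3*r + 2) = r - 1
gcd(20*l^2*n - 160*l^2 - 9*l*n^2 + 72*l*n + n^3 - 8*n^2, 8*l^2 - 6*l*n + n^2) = 4*l - n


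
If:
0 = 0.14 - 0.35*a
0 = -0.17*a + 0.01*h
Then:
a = 0.40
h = 6.80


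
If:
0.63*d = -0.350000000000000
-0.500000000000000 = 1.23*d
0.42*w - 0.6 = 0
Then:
No Solution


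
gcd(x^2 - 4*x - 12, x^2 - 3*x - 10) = x + 2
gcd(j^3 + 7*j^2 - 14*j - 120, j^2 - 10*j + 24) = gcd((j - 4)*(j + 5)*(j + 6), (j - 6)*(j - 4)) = j - 4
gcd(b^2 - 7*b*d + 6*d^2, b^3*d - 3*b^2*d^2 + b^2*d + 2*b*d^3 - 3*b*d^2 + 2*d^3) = b - d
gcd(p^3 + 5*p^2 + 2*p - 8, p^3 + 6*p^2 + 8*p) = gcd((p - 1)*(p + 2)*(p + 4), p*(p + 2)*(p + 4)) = p^2 + 6*p + 8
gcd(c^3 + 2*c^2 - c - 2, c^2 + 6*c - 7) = c - 1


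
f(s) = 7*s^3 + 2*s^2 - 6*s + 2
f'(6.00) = 774.00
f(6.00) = 1550.00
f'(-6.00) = 726.00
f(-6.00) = -1402.00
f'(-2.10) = 78.21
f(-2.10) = -41.41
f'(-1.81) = 55.56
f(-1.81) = -22.10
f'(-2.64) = 129.80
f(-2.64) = -97.02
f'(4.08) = 359.89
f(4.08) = 486.23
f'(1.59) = 53.45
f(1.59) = 25.65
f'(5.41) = 630.27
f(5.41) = 1136.46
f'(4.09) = 361.65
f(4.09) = 489.84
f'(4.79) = 494.99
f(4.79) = 788.46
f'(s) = 21*s^2 + 4*s - 6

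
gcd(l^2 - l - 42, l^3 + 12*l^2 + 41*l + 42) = 1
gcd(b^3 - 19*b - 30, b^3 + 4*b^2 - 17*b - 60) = b + 3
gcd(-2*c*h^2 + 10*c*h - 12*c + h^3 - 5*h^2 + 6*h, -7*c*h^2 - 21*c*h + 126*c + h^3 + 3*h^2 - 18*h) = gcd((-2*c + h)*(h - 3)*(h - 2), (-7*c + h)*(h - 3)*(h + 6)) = h - 3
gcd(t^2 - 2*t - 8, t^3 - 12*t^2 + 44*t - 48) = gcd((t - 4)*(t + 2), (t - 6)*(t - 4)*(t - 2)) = t - 4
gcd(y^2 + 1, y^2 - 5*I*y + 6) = y + I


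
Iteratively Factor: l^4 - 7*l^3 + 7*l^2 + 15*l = (l - 3)*(l^3 - 4*l^2 - 5*l) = (l - 3)*(l + 1)*(l^2 - 5*l) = (l - 5)*(l - 3)*(l + 1)*(l)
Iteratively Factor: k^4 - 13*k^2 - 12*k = (k - 4)*(k^3 + 4*k^2 + 3*k) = (k - 4)*(k + 3)*(k^2 + k) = k*(k - 4)*(k + 3)*(k + 1)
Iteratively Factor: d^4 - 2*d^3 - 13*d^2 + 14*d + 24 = (d + 3)*(d^3 - 5*d^2 + 2*d + 8) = (d - 4)*(d + 3)*(d^2 - d - 2) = (d - 4)*(d - 2)*(d + 3)*(d + 1)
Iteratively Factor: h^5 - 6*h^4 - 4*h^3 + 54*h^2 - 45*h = (h + 3)*(h^4 - 9*h^3 + 23*h^2 - 15*h) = (h - 3)*(h + 3)*(h^3 - 6*h^2 + 5*h) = (h - 3)*(h - 1)*(h + 3)*(h^2 - 5*h) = h*(h - 3)*(h - 1)*(h + 3)*(h - 5)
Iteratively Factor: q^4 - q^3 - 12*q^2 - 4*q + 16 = (q + 2)*(q^3 - 3*q^2 - 6*q + 8) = (q + 2)^2*(q^2 - 5*q + 4) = (q - 4)*(q + 2)^2*(q - 1)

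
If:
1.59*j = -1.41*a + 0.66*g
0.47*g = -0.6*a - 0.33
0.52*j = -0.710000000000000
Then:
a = 0.76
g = -1.67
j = -1.37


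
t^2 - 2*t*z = t*(t - 2*z)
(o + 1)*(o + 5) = o^2 + 6*o + 5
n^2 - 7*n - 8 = (n - 8)*(n + 1)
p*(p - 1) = p^2 - p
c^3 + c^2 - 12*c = c*(c - 3)*(c + 4)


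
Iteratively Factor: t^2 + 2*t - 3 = (t + 3)*(t - 1)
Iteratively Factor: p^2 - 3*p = (p - 3)*(p)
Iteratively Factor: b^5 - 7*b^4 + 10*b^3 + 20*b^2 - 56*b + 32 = (b - 2)*(b^4 - 5*b^3 + 20*b - 16) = (b - 4)*(b - 2)*(b^3 - b^2 - 4*b + 4) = (b - 4)*(b - 2)*(b + 2)*(b^2 - 3*b + 2) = (b - 4)*(b - 2)^2*(b + 2)*(b - 1)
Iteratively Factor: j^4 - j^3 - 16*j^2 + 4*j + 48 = (j - 4)*(j^3 + 3*j^2 - 4*j - 12) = (j - 4)*(j - 2)*(j^2 + 5*j + 6) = (j - 4)*(j - 2)*(j + 2)*(j + 3)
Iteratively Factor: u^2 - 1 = (u - 1)*(u + 1)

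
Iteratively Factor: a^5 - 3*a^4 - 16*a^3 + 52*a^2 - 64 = (a - 2)*(a^4 - a^3 - 18*a^2 + 16*a + 32) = (a - 2)*(a + 1)*(a^3 - 2*a^2 - 16*a + 32) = (a - 4)*(a - 2)*(a + 1)*(a^2 + 2*a - 8) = (a - 4)*(a - 2)*(a + 1)*(a + 4)*(a - 2)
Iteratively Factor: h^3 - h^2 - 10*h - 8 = (h - 4)*(h^2 + 3*h + 2) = (h - 4)*(h + 1)*(h + 2)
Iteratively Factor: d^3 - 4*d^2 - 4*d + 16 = (d + 2)*(d^2 - 6*d + 8) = (d - 2)*(d + 2)*(d - 4)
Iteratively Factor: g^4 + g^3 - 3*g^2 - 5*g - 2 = (g + 1)*(g^3 - 3*g - 2) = (g + 1)^2*(g^2 - g - 2) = (g + 1)^3*(g - 2)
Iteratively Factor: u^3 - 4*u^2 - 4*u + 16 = (u + 2)*(u^2 - 6*u + 8) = (u - 4)*(u + 2)*(u - 2)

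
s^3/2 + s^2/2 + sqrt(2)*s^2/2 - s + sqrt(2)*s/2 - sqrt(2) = (s/2 + sqrt(2)/2)*(s - 1)*(s + 2)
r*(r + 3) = r^2 + 3*r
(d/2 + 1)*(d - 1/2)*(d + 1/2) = d^3/2 + d^2 - d/8 - 1/4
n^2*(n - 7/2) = n^3 - 7*n^2/2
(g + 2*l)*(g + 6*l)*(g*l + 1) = g^3*l + 8*g^2*l^2 + g^2 + 12*g*l^3 + 8*g*l + 12*l^2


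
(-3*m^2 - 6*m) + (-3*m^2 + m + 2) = -6*m^2 - 5*m + 2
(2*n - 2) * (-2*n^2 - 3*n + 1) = -4*n^3 - 2*n^2 + 8*n - 2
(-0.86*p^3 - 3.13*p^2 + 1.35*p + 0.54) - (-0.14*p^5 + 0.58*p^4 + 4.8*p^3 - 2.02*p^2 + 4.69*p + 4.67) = 0.14*p^5 - 0.58*p^4 - 5.66*p^3 - 1.11*p^2 - 3.34*p - 4.13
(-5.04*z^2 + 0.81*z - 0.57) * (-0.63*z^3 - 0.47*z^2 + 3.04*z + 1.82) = 3.1752*z^5 + 1.8585*z^4 - 15.3432*z^3 - 6.4425*z^2 - 0.2586*z - 1.0374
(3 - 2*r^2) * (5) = 15 - 10*r^2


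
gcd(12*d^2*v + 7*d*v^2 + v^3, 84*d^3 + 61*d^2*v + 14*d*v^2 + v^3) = 12*d^2 + 7*d*v + v^2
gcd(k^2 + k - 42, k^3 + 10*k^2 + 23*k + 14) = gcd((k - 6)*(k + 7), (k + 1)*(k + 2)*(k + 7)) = k + 7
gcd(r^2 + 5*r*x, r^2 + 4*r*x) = r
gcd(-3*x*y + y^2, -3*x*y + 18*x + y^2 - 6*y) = 3*x - y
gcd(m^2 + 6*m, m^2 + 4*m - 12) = m + 6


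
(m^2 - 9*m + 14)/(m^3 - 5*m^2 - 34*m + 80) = (m - 7)/(m^2 - 3*m - 40)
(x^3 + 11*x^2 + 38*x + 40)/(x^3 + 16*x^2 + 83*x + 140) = (x + 2)/(x + 7)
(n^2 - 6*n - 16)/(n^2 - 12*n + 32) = (n + 2)/(n - 4)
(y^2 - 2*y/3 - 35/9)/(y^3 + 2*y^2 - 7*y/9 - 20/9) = (3*y - 7)/(3*y^2 + y - 4)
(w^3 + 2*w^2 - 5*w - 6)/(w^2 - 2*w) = w + 4 + 3/w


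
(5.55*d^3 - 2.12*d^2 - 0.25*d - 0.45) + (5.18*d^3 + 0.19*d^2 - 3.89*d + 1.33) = 10.73*d^3 - 1.93*d^2 - 4.14*d + 0.88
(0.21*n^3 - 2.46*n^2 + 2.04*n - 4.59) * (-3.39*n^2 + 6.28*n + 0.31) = -0.7119*n^5 + 9.6582*n^4 - 22.2993*n^3 + 27.6087*n^2 - 28.1928*n - 1.4229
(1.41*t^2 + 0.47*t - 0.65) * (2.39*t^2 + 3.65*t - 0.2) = 3.3699*t^4 + 6.2698*t^3 - 0.12*t^2 - 2.4665*t + 0.13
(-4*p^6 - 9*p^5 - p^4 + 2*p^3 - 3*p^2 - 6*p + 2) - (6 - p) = -4*p^6 - 9*p^5 - p^4 + 2*p^3 - 3*p^2 - 5*p - 4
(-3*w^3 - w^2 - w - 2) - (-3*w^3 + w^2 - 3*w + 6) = -2*w^2 + 2*w - 8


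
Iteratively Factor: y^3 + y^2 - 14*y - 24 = (y + 3)*(y^2 - 2*y - 8) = (y - 4)*(y + 3)*(y + 2)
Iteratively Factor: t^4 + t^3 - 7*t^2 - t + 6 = (t - 2)*(t^3 + 3*t^2 - t - 3) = (t - 2)*(t + 1)*(t^2 + 2*t - 3) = (t - 2)*(t - 1)*(t + 1)*(t + 3)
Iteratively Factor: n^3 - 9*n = (n)*(n^2 - 9) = n*(n + 3)*(n - 3)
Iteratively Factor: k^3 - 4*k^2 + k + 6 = (k - 2)*(k^2 - 2*k - 3) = (k - 2)*(k + 1)*(k - 3)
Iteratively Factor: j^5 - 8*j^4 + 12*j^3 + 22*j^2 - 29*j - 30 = (j - 2)*(j^4 - 6*j^3 + 22*j + 15) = (j - 2)*(j + 1)*(j^3 - 7*j^2 + 7*j + 15) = (j - 2)*(j + 1)^2*(j^2 - 8*j + 15) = (j - 3)*(j - 2)*(j + 1)^2*(j - 5)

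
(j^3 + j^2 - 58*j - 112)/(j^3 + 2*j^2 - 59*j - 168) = (j + 2)/(j + 3)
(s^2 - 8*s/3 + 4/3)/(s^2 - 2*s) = (s - 2/3)/s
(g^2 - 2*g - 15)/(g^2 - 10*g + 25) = (g + 3)/(g - 5)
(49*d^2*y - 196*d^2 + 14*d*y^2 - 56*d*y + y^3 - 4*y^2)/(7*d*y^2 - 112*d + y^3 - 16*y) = (7*d + y)/(y + 4)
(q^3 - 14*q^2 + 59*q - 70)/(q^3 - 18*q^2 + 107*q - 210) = (q - 2)/(q - 6)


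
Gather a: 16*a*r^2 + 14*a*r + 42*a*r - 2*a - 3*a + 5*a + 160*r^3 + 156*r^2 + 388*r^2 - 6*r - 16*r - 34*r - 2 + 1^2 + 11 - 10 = a*(16*r^2 + 56*r) + 160*r^3 + 544*r^2 - 56*r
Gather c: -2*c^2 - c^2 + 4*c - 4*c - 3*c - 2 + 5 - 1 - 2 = -3*c^2 - 3*c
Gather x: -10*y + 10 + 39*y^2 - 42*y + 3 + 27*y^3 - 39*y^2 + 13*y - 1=27*y^3 - 39*y + 12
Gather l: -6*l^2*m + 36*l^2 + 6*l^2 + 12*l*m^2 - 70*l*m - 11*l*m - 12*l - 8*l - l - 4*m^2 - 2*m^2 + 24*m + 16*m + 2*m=l^2*(42 - 6*m) + l*(12*m^2 - 81*m - 21) - 6*m^2 + 42*m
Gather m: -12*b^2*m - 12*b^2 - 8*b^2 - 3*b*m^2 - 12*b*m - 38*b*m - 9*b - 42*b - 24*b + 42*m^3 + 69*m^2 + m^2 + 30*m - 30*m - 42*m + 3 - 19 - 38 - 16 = -20*b^2 - 75*b + 42*m^3 + m^2*(70 - 3*b) + m*(-12*b^2 - 50*b - 42) - 70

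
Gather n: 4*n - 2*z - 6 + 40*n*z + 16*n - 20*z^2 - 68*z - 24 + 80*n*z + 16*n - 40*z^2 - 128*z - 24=n*(120*z + 36) - 60*z^2 - 198*z - 54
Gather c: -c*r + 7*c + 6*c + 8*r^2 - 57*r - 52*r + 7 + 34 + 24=c*(13 - r) + 8*r^2 - 109*r + 65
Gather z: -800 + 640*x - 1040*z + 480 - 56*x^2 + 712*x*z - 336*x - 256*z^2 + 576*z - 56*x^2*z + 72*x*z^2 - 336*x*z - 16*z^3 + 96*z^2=-56*x^2 + 304*x - 16*z^3 + z^2*(72*x - 160) + z*(-56*x^2 + 376*x - 464) - 320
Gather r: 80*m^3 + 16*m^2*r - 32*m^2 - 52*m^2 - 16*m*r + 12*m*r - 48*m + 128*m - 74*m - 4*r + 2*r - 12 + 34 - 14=80*m^3 - 84*m^2 + 6*m + r*(16*m^2 - 4*m - 2) + 8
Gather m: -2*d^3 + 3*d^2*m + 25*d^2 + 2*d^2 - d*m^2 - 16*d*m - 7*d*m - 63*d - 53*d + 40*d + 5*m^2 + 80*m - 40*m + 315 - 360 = -2*d^3 + 27*d^2 - 76*d + m^2*(5 - d) + m*(3*d^2 - 23*d + 40) - 45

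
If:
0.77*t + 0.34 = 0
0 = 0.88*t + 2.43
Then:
No Solution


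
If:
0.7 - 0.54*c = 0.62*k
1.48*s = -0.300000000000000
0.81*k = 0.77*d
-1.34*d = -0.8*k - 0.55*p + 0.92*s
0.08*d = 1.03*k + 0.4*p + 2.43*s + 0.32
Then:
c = 1.04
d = 0.23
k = 0.22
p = -0.09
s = -0.20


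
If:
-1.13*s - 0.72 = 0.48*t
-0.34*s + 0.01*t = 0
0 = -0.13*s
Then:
No Solution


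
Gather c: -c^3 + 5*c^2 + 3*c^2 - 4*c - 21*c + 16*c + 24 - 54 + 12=-c^3 + 8*c^2 - 9*c - 18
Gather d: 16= 16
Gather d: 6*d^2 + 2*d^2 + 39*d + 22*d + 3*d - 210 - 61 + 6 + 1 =8*d^2 + 64*d - 264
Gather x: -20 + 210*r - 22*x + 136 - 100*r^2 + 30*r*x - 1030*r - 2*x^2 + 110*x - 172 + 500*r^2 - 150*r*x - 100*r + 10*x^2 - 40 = 400*r^2 - 920*r + 8*x^2 + x*(88 - 120*r) - 96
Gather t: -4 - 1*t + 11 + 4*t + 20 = 3*t + 27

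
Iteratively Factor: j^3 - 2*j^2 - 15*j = (j - 5)*(j^2 + 3*j) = j*(j - 5)*(j + 3)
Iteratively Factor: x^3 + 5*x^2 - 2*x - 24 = (x + 3)*(x^2 + 2*x - 8) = (x - 2)*(x + 3)*(x + 4)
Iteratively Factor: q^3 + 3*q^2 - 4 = (q - 1)*(q^2 + 4*q + 4) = (q - 1)*(q + 2)*(q + 2)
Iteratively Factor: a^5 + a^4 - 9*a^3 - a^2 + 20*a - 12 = (a + 2)*(a^4 - a^3 - 7*a^2 + 13*a - 6) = (a - 2)*(a + 2)*(a^3 + a^2 - 5*a + 3) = (a - 2)*(a - 1)*(a + 2)*(a^2 + 2*a - 3) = (a - 2)*(a - 1)^2*(a + 2)*(a + 3)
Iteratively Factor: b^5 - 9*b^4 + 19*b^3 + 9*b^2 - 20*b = (b - 1)*(b^4 - 8*b^3 + 11*b^2 + 20*b) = (b - 4)*(b - 1)*(b^3 - 4*b^2 - 5*b) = (b - 5)*(b - 4)*(b - 1)*(b^2 + b) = (b - 5)*(b - 4)*(b - 1)*(b + 1)*(b)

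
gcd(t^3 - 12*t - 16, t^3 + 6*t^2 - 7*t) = 1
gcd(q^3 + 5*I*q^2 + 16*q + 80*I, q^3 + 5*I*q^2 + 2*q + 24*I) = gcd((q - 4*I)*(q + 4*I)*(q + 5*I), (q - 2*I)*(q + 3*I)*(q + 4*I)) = q + 4*I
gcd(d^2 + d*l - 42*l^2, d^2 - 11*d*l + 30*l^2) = d - 6*l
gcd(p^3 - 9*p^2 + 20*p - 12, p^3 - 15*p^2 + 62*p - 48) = p^2 - 7*p + 6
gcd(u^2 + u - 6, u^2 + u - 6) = u^2 + u - 6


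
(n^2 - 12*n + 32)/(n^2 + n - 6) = (n^2 - 12*n + 32)/(n^2 + n - 6)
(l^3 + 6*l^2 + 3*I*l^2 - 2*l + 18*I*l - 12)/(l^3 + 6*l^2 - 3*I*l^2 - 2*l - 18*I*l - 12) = (l^2 + 3*I*l - 2)/(l^2 - 3*I*l - 2)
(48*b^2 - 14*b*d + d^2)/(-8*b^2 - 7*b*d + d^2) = (-6*b + d)/(b + d)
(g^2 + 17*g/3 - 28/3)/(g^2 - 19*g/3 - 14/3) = (-3*g^2 - 17*g + 28)/(-3*g^2 + 19*g + 14)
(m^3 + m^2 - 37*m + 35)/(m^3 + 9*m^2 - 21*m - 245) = (m - 1)/(m + 7)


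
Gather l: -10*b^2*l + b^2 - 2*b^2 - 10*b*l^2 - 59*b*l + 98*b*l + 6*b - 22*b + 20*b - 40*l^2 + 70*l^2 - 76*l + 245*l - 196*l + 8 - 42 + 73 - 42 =-b^2 + 4*b + l^2*(30 - 10*b) + l*(-10*b^2 + 39*b - 27) - 3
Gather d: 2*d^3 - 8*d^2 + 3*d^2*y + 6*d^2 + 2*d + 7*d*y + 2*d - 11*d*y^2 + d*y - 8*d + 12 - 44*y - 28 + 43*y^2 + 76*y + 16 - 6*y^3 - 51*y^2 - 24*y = 2*d^3 + d^2*(3*y - 2) + d*(-11*y^2 + 8*y - 4) - 6*y^3 - 8*y^2 + 8*y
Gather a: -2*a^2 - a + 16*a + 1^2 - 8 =-2*a^2 + 15*a - 7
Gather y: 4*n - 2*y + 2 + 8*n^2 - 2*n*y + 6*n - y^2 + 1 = 8*n^2 + 10*n - y^2 + y*(-2*n - 2) + 3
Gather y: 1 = 1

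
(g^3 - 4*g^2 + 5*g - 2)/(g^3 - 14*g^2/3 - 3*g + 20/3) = 3*(g^2 - 3*g + 2)/(3*g^2 - 11*g - 20)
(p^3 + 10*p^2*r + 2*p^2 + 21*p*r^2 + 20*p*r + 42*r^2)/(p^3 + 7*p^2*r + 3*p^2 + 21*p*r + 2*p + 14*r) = (p + 3*r)/(p + 1)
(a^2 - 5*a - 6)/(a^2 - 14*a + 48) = (a + 1)/(a - 8)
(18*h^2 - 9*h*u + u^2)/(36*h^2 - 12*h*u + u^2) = (-3*h + u)/(-6*h + u)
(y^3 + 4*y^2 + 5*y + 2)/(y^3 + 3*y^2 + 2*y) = (y + 1)/y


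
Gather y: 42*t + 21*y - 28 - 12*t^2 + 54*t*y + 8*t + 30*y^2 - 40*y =-12*t^2 + 50*t + 30*y^2 + y*(54*t - 19) - 28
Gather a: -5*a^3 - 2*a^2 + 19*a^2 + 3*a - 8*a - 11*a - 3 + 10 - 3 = -5*a^3 + 17*a^2 - 16*a + 4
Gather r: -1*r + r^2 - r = r^2 - 2*r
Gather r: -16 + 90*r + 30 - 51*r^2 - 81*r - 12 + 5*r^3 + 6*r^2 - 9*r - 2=5*r^3 - 45*r^2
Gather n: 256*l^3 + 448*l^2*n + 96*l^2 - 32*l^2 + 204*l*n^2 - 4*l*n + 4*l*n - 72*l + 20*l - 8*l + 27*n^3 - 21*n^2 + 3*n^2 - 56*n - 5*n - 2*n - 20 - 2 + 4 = 256*l^3 + 64*l^2 - 60*l + 27*n^3 + n^2*(204*l - 18) + n*(448*l^2 - 63) - 18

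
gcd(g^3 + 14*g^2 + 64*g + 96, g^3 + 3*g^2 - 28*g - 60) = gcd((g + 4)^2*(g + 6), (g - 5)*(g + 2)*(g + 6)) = g + 6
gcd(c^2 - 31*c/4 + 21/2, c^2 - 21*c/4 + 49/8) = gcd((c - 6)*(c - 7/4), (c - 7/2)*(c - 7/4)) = c - 7/4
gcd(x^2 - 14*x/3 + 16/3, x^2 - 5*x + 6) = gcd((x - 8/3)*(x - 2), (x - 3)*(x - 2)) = x - 2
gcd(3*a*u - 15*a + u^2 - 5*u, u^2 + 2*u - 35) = u - 5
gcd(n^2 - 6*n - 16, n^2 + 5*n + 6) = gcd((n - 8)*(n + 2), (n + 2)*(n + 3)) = n + 2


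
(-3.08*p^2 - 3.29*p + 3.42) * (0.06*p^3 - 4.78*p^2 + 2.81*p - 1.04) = -0.1848*p^5 + 14.525*p^4 + 7.2766*p^3 - 22.3893*p^2 + 13.0318*p - 3.5568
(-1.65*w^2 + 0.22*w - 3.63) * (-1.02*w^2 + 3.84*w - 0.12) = 1.683*w^4 - 6.5604*w^3 + 4.7454*w^2 - 13.9656*w + 0.4356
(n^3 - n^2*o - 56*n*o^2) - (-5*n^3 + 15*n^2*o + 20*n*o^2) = 6*n^3 - 16*n^2*o - 76*n*o^2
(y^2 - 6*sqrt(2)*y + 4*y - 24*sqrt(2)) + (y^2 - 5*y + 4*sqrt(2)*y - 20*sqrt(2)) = 2*y^2 - 2*sqrt(2)*y - y - 44*sqrt(2)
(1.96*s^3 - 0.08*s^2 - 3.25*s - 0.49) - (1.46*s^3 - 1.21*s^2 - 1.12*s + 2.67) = 0.5*s^3 + 1.13*s^2 - 2.13*s - 3.16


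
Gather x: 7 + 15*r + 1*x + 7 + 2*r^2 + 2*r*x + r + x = 2*r^2 + 16*r + x*(2*r + 2) + 14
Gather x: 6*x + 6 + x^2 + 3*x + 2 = x^2 + 9*x + 8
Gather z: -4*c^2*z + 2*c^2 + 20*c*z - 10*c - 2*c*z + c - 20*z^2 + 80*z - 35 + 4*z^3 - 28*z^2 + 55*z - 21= 2*c^2 - 9*c + 4*z^3 - 48*z^2 + z*(-4*c^2 + 18*c + 135) - 56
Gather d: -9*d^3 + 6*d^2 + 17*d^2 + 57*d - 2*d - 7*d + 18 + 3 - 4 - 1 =-9*d^3 + 23*d^2 + 48*d + 16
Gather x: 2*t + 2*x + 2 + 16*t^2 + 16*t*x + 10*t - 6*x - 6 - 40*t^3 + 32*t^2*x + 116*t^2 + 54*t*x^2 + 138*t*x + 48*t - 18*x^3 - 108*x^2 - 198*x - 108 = -40*t^3 + 132*t^2 + 60*t - 18*x^3 + x^2*(54*t - 108) + x*(32*t^2 + 154*t - 202) - 112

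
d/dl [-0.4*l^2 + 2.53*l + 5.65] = 2.53 - 0.8*l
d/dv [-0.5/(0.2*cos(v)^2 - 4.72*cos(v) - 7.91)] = (2.36 - 0.2*cos(v))*sin(v)/(-0.2*cos(v)^2 + 4.72*cos(v) + 7.91)^2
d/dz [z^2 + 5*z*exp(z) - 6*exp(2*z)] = 5*z*exp(z) + 2*z - 12*exp(2*z) + 5*exp(z)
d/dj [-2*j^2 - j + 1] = -4*j - 1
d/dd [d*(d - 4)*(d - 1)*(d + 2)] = 4*d^3 - 9*d^2 - 12*d + 8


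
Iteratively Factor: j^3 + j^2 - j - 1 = (j + 1)*(j^2 - 1) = (j - 1)*(j + 1)*(j + 1)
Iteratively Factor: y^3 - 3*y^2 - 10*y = (y - 5)*(y^2 + 2*y) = (y - 5)*(y + 2)*(y)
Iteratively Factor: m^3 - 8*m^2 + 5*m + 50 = (m + 2)*(m^2 - 10*m + 25) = (m - 5)*(m + 2)*(m - 5)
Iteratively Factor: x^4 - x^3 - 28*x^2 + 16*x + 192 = (x - 4)*(x^3 + 3*x^2 - 16*x - 48) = (x - 4)*(x + 4)*(x^2 - x - 12) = (x - 4)^2*(x + 4)*(x + 3)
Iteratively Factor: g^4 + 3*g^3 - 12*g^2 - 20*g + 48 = (g + 4)*(g^3 - g^2 - 8*g + 12) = (g - 2)*(g + 4)*(g^2 + g - 6) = (g - 2)^2*(g + 4)*(g + 3)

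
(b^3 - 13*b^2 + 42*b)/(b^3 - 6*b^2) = (b - 7)/b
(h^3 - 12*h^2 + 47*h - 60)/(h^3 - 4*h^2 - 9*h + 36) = (h - 5)/(h + 3)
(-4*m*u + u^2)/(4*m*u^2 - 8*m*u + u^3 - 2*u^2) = (-4*m + u)/(4*m*u - 8*m + u^2 - 2*u)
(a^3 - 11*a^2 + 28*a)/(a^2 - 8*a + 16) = a*(a - 7)/(a - 4)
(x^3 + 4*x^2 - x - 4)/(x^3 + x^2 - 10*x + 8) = (x + 1)/(x - 2)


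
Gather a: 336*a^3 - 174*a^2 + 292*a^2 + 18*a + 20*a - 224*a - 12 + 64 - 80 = 336*a^3 + 118*a^2 - 186*a - 28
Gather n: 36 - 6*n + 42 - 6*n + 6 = 84 - 12*n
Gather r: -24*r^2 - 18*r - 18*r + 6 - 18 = -24*r^2 - 36*r - 12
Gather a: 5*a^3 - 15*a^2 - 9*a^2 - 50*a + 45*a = 5*a^3 - 24*a^2 - 5*a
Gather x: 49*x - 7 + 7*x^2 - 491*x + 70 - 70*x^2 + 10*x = -63*x^2 - 432*x + 63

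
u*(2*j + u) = 2*j*u + u^2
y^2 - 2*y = y*(y - 2)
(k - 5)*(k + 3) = k^2 - 2*k - 15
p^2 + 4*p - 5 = (p - 1)*(p + 5)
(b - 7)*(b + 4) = b^2 - 3*b - 28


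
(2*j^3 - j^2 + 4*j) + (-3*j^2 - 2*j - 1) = 2*j^3 - 4*j^2 + 2*j - 1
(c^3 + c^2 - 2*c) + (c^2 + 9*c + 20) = c^3 + 2*c^2 + 7*c + 20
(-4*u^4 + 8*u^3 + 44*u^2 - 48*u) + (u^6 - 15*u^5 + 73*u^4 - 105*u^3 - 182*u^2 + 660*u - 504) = u^6 - 15*u^5 + 69*u^4 - 97*u^3 - 138*u^2 + 612*u - 504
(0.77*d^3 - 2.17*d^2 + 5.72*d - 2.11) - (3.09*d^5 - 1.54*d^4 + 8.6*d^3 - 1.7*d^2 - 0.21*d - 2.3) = -3.09*d^5 + 1.54*d^4 - 7.83*d^3 - 0.47*d^2 + 5.93*d + 0.19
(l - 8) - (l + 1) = -9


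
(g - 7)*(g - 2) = g^2 - 9*g + 14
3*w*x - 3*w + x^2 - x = (3*w + x)*(x - 1)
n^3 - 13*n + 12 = (n - 3)*(n - 1)*(n + 4)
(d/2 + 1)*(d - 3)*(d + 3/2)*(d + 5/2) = d^4/2 + 3*d^3/2 - 25*d^2/8 - 111*d/8 - 45/4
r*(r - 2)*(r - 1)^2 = r^4 - 4*r^3 + 5*r^2 - 2*r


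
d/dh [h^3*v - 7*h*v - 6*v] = v*(3*h^2 - 7)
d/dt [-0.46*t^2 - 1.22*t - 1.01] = -0.92*t - 1.22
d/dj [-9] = 0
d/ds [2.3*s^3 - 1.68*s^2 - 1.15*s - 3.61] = 6.9*s^2 - 3.36*s - 1.15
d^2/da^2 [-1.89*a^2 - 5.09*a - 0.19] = -3.78000000000000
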